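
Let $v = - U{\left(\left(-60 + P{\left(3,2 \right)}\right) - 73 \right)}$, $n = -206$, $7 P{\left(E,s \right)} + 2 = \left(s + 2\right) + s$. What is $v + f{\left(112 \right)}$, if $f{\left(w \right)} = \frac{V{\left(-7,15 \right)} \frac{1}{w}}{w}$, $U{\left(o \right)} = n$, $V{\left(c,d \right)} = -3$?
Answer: $\frac{2584061}{12544} \approx 206.0$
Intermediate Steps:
$P{\left(E,s \right)} = \frac{2 s}{7}$ ($P{\left(E,s \right)} = - \frac{2}{7} + \frac{\left(s + 2\right) + s}{7} = - \frac{2}{7} + \frac{\left(2 + s\right) + s}{7} = - \frac{2}{7} + \frac{2 + 2 s}{7} = - \frac{2}{7} + \left(\frac{2}{7} + \frac{2 s}{7}\right) = \frac{2 s}{7}$)
$U{\left(o \right)} = -206$
$f{\left(w \right)} = - \frac{3}{w^{2}}$ ($f{\left(w \right)} = \frac{\left(-3\right) \frac{1}{w}}{w} = - \frac{3}{w^{2}}$)
$v = 206$ ($v = \left(-1\right) \left(-206\right) = 206$)
$v + f{\left(112 \right)} = 206 - \frac{3}{12544} = \frac{2584061}{12544}$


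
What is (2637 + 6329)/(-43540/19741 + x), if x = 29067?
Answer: 176997806/573768107 ≈ 0.30848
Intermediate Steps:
(2637 + 6329)/(-43540/19741 + x) = (2637 + 6329)/(-43540/19741 + 29067) = 8966/(-43540*1/19741 + 29067) = 8966/(-43540/19741 + 29067) = 8966/(573768107/19741) = 8966*(19741/573768107) = 176997806/573768107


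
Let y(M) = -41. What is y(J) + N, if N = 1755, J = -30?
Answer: 1714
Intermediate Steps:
y(J) + N = -41 + 1755 = 1714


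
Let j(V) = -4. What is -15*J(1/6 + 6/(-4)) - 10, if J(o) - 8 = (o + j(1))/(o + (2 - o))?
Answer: -90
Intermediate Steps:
J(o) = 6 + o/2 (J(o) = 8 + (o - 4)/(o + (2 - o)) = 8 + (-4 + o)/2 = 8 + (-4 + o)*(1/2) = 8 + (-2 + o/2) = 6 + o/2)
-15*J(1/6 + 6/(-4)) - 10 = -15*(6 + (1/6 + 6/(-4))/2) - 10 = -15*(6 + (1*(1/6) + 6*(-1/4))/2) - 10 = -15*(6 + (1/6 - 3/2)/2) - 10 = -15*(6 + (1/2)*(-4/3)) - 10 = -15*(6 - 2/3) - 10 = -15*16/3 - 10 = -80 - 10 = -90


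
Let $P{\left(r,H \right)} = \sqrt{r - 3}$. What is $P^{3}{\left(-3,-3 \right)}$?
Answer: $- 6 i \sqrt{6} \approx - 14.697 i$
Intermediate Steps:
$P{\left(r,H \right)} = \sqrt{-3 + r}$
$P^{3}{\left(-3,-3 \right)} = \left(\sqrt{-3 - 3}\right)^{3} = \left(\sqrt{-6}\right)^{3} = \left(i \sqrt{6}\right)^{3} = - 6 i \sqrt{6}$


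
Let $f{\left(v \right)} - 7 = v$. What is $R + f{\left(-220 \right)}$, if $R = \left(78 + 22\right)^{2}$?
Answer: $9787$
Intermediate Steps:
$f{\left(v \right)} = 7 + v$
$R = 10000$ ($R = 100^{2} = 10000$)
$R + f{\left(-220 \right)} = 10000 + \left(7 - 220\right) = 10000 - 213 = 9787$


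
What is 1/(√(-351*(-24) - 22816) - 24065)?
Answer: -24065/579138617 - 2*I*√3598/579138617 ≈ -4.1553e-5 - 2.0715e-7*I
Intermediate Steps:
1/(√(-351*(-24) - 22816) - 24065) = 1/(√(8424 - 22816) - 24065) = 1/(√(-14392) - 24065) = 1/(2*I*√3598 - 24065) = 1/(-24065 + 2*I*√3598)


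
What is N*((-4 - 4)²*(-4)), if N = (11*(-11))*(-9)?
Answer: -278784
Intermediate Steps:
N = 1089 (N = -121*(-9) = 1089)
N*((-4 - 4)²*(-4)) = 1089*((-4 - 4)²*(-4)) = 1089*((-8)²*(-4)) = 1089*(64*(-4)) = 1089*(-256) = -278784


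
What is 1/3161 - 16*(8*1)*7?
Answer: -2832255/3161 ≈ -896.00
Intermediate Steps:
1/3161 - 16*(8*1)*7 = 1/3161 - 16*8*7 = 1/3161 - 128*7 = 1/3161 - 1*896 = 1/3161 - 896 = -2832255/3161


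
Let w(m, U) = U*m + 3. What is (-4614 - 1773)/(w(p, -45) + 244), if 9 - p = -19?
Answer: 6387/1013 ≈ 6.3050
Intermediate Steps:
p = 28 (p = 9 - 1*(-19) = 9 + 19 = 28)
w(m, U) = 3 + U*m
(-4614 - 1773)/(w(p, -45) + 244) = (-4614 - 1773)/((3 - 45*28) + 244) = -6387/((3 - 1260) + 244) = -6387/(-1257 + 244) = -6387/(-1013) = -6387*(-1/1013) = 6387/1013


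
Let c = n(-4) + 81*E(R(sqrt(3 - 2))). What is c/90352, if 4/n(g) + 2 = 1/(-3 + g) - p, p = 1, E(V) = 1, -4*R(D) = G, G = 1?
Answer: 877/993872 ≈ 0.00088241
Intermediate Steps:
R(D) = -1/4 (R(D) = -1/4*1 = -1/4)
n(g) = 4/(-3 + 1/(-3 + g)) (n(g) = 4/(-2 + (1/(-3 + g) - 1*1)) = 4/(-2 + (1/(-3 + g) - 1)) = 4/(-2 + (-1 + 1/(-3 + g))) = 4/(-3 + 1/(-3 + g)))
c = 877/11 (c = 4*(3 - 1*(-4))/(-10 + 3*(-4)) + 81*1 = 4*(3 + 4)/(-10 - 12) + 81 = 4*7/(-22) + 81 = 4*(-1/22)*7 + 81 = -14/11 + 81 = 877/11 ≈ 79.727)
c/90352 = (877/11)/90352 = (877/11)*(1/90352) = 877/993872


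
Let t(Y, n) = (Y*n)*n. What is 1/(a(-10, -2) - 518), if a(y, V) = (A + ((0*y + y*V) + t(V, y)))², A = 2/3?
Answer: 9/284782 ≈ 3.1603e-5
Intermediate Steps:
A = ⅔ (A = 2*(⅓) = ⅔ ≈ 0.66667)
t(Y, n) = Y*n²
a(y, V) = (⅔ + V*y + V*y²)² (a(y, V) = (⅔ + ((0*y + y*V) + V*y²))² = (⅔ + ((0 + V*y) + V*y²))² = (⅔ + (V*y + V*y²))² = (⅔ + V*y + V*y²)²)
1/(a(-10, -2) - 518) = 1/((2 + 3*(-2)*(-10) + 3*(-2)*(-10)²)²/9 - 518) = 1/((2 + 60 + 3*(-2)*100)²/9 - 518) = 1/((2 + 60 - 600)²/9 - 518) = 1/((⅑)*(-538)² - 518) = 1/((⅑)*289444 - 518) = 1/(289444/9 - 518) = 1/(284782/9) = 9/284782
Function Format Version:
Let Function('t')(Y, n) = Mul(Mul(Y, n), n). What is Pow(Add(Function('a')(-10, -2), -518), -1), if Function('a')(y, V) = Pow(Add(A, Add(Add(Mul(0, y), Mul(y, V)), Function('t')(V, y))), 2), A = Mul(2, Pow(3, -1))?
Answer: Rational(9, 284782) ≈ 3.1603e-5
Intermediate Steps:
A = Rational(2, 3) (A = Mul(2, Rational(1, 3)) = Rational(2, 3) ≈ 0.66667)
Function('t')(Y, n) = Mul(Y, Pow(n, 2))
Function('a')(y, V) = Pow(Add(Rational(2, 3), Mul(V, y), Mul(V, Pow(y, 2))), 2) (Function('a')(y, V) = Pow(Add(Rational(2, 3), Add(Add(Mul(0, y), Mul(y, V)), Mul(V, Pow(y, 2)))), 2) = Pow(Add(Rational(2, 3), Add(Add(0, Mul(V, y)), Mul(V, Pow(y, 2)))), 2) = Pow(Add(Rational(2, 3), Add(Mul(V, y), Mul(V, Pow(y, 2)))), 2) = Pow(Add(Rational(2, 3), Mul(V, y), Mul(V, Pow(y, 2))), 2))
Pow(Add(Function('a')(-10, -2), -518), -1) = Pow(Add(Mul(Rational(1, 9), Pow(Add(2, Mul(3, -2, -10), Mul(3, -2, Pow(-10, 2))), 2)), -518), -1) = Pow(Add(Mul(Rational(1, 9), Pow(Add(2, 60, Mul(3, -2, 100)), 2)), -518), -1) = Pow(Add(Mul(Rational(1, 9), Pow(Add(2, 60, -600), 2)), -518), -1) = Pow(Add(Mul(Rational(1, 9), Pow(-538, 2)), -518), -1) = Pow(Add(Mul(Rational(1, 9), 289444), -518), -1) = Pow(Add(Rational(289444, 9), -518), -1) = Pow(Rational(284782, 9), -1) = Rational(9, 284782)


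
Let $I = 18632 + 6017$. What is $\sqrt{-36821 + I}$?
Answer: $2 i \sqrt{3043} \approx 110.33 i$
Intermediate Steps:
$I = 24649$
$\sqrt{-36821 + I} = \sqrt{-36821 + 24649} = \sqrt{-12172} = 2 i \sqrt{3043}$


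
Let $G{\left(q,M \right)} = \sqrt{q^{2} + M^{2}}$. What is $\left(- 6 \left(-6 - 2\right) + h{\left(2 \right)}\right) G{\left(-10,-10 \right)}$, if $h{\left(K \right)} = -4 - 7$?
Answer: $370 \sqrt{2} \approx 523.26$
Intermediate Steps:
$G{\left(q,M \right)} = \sqrt{M^{2} + q^{2}}$
$h{\left(K \right)} = -11$ ($h{\left(K \right)} = -4 - 7 = -11$)
$\left(- 6 \left(-6 - 2\right) + h{\left(2 \right)}\right) G{\left(-10,-10 \right)} = \left(- 6 \left(-6 - 2\right) - 11\right) \sqrt{\left(-10\right)^{2} + \left(-10\right)^{2}} = \left(\left(-6\right) \left(-8\right) - 11\right) \sqrt{100 + 100} = \left(48 - 11\right) \sqrt{200} = 37 \cdot 10 \sqrt{2} = 370 \sqrt{2}$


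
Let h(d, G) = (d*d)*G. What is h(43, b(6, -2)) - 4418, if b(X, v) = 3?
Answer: 1129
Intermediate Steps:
h(d, G) = G*d² (h(d, G) = d²*G = G*d²)
h(43, b(6, -2)) - 4418 = 3*43² - 4418 = 3*1849 - 4418 = 5547 - 4418 = 1129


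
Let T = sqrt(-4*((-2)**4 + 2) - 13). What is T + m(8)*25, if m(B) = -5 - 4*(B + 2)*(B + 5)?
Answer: -13125 + I*sqrt(85) ≈ -13125.0 + 9.2195*I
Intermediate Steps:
m(B) = -5 - 4*(2 + B)*(5 + B)
T = I*sqrt(85) (T = sqrt(-4*(16 + 2) - 13) = sqrt(-4*18 - 13) = sqrt(-72 - 13) = sqrt(-85) = I*sqrt(85) ≈ 9.2195*I)
T + m(8)*25 = I*sqrt(85) + (-45 - 28*8 - 4*8**2)*25 = I*sqrt(85) + (-45 - 224 - 4*64)*25 = I*sqrt(85) + (-45 - 224 - 256)*25 = I*sqrt(85) - 525*25 = I*sqrt(85) - 13125 = -13125 + I*sqrt(85)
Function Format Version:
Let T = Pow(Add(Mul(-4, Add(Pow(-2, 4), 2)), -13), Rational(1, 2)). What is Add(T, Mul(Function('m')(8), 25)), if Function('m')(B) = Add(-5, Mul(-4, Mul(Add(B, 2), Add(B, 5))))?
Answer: Add(-13125, Mul(I, Pow(85, Rational(1, 2)))) ≈ Add(-13125., Mul(9.2195, I))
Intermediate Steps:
Function('m')(B) = Add(-5, Mul(-4, Add(2, B), Add(5, B))) (Function('m')(B) = Add(-5, Mul(-4, Mul(Add(2, B), Add(5, B)))) = Add(-5, Mul(-4, Add(2, B), Add(5, B))))
T = Mul(I, Pow(85, Rational(1, 2))) (T = Pow(Add(Mul(-4, Add(16, 2)), -13), Rational(1, 2)) = Pow(Add(Mul(-4, 18), -13), Rational(1, 2)) = Pow(Add(-72, -13), Rational(1, 2)) = Pow(-85, Rational(1, 2)) = Mul(I, Pow(85, Rational(1, 2))) ≈ Mul(9.2195, I))
Add(T, Mul(Function('m')(8), 25)) = Add(Mul(I, Pow(85, Rational(1, 2))), Mul(Add(-45, Mul(-28, 8), Mul(-4, Pow(8, 2))), 25)) = Add(Mul(I, Pow(85, Rational(1, 2))), Mul(Add(-45, -224, Mul(-4, 64)), 25)) = Add(Mul(I, Pow(85, Rational(1, 2))), Mul(Add(-45, -224, -256), 25)) = Add(Mul(I, Pow(85, Rational(1, 2))), Mul(-525, 25)) = Add(Mul(I, Pow(85, Rational(1, 2))), -13125) = Add(-13125, Mul(I, Pow(85, Rational(1, 2))))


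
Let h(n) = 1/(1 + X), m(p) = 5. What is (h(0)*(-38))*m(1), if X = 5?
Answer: -95/3 ≈ -31.667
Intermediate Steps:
h(n) = ⅙ (h(n) = 1/(1 + 5) = 1/6 = ⅙)
(h(0)*(-38))*m(1) = ((⅙)*(-38))*5 = -19/3*5 = -95/3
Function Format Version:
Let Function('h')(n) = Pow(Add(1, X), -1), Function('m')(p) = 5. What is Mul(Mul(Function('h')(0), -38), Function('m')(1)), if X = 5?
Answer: Rational(-95, 3) ≈ -31.667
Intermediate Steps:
Function('h')(n) = Rational(1, 6) (Function('h')(n) = Pow(Add(1, 5), -1) = Pow(6, -1) = Rational(1, 6))
Mul(Mul(Function('h')(0), -38), Function('m')(1)) = Mul(Mul(Rational(1, 6), -38), 5) = Mul(Rational(-19, 3), 5) = Rational(-95, 3)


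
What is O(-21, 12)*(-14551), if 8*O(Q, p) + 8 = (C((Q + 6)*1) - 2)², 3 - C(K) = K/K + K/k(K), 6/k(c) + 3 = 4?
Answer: 101857/32 ≈ 3183.0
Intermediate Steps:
k(c) = 6 (k(c) = 6/(-3 + 4) = 6/1 = 6*1 = 6)
C(K) = 2 - K/6 (C(K) = 3 - (K/K + K/6) = 3 - (1 + K*(⅙)) = 3 - (1 + K/6) = 3 + (-1 - K/6) = 2 - K/6)
O(Q, p) = -1 + (-1 - Q/6)²/8 (O(Q, p) = -1 + ((2 - (Q + 6)/6) - 2)²/8 = -1 + ((2 - (6 + Q)/6) - 2)²/8 = -1 + ((2 + (-1 - Q/6)) - 2)²/8 = -1 + ((1 - Q/6) - 2)²/8 = -1 + (-1 - Q/6)²/8)
O(-21, 12)*(-14551) = (-1 + (6 - 21)²/288)*(-14551) = (-1 + (1/288)*(-15)²)*(-14551) = (-1 + (1/288)*225)*(-14551) = (-1 + 25/32)*(-14551) = -7/32*(-14551) = 101857/32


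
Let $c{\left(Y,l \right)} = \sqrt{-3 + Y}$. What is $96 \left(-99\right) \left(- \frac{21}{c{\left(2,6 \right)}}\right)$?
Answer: $- 199584 i \approx - 1.9958 \cdot 10^{5} i$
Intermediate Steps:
$96 \left(-99\right) \left(- \frac{21}{c{\left(2,6 \right)}}\right) = 96 \left(-99\right) \left(- \frac{21}{\sqrt{-3 + 2}}\right) = - 9504 \left(- \frac{21}{\sqrt{-1}}\right) = - 9504 \left(- \frac{21}{i}\right) = - 9504 \left(- 21 \left(- i\right)\right) = - 9504 \cdot 21 i = - 199584 i$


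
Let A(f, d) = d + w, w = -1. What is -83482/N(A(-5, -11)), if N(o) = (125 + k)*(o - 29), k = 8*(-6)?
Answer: 11926/451 ≈ 26.443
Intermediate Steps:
k = -48
A(f, d) = -1 + d (A(f, d) = d - 1 = -1 + d)
N(o) = -2233 + 77*o (N(o) = (125 - 48)*(o - 29) = 77*(-29 + o) = -2233 + 77*o)
-83482/N(A(-5, -11)) = -83482/(-2233 + 77*(-1 - 11)) = -83482/(-2233 + 77*(-12)) = -83482/(-2233 - 924) = -83482/(-3157) = -83482*(-1/3157) = 11926/451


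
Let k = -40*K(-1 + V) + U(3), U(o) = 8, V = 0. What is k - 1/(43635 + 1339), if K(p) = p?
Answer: 2158751/44974 ≈ 48.000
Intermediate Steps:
k = 48 (k = -40*(-1 + 0) + 8 = -40*(-1) + 8 = 40 + 8 = 48)
k - 1/(43635 + 1339) = 48 - 1/(43635 + 1339) = 48 - 1/44974 = 2158751/44974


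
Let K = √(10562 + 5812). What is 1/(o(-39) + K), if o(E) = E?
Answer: 13/4951 + √16374/14853 ≈ 0.011241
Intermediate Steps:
K = √16374 ≈ 127.96
1/(o(-39) + K) = 1/(-39 + √16374)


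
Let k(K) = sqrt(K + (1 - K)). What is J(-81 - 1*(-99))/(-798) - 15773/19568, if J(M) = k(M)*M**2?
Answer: -3154481/2602544 ≈ -1.2121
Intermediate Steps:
k(K) = 1 (k(K) = sqrt(1) = 1)
J(M) = M**2 (J(M) = 1*M**2 = M**2)
J(-81 - 1*(-99))/(-798) - 15773/19568 = (-81 - 1*(-99))**2/(-798) - 15773/19568 = (-81 + 99)**2*(-1/798) - 15773*1/19568 = 18**2*(-1/798) - 15773/19568 = 324*(-1/798) - 15773/19568 = -54/133 - 15773/19568 = -3154481/2602544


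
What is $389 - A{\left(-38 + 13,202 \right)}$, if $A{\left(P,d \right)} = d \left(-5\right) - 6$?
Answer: $1405$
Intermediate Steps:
$A{\left(P,d \right)} = -6 - 5 d$ ($A{\left(P,d \right)} = - 5 d - 6 = -6 - 5 d$)
$389 - A{\left(-38 + 13,202 \right)} = 389 - \left(-6 - 1010\right) = 389 - -1016 = 389 + 1016 = 1405$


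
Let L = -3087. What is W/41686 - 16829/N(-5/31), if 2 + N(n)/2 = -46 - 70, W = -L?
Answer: 351131113/4918948 ≈ 71.383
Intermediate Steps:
W = 3087 (W = -1*(-3087) = 3087)
N(n) = -236 (N(n) = -4 + 2*(-46 - 70) = -4 + 2*(-116) = -4 - 232 = -236)
W/41686 - 16829/N(-5/31) = 3087/41686 - 16829/(-236) = 3087*(1/41686) - 16829*(-1/236) = 3087/41686 + 16829/236 = 351131113/4918948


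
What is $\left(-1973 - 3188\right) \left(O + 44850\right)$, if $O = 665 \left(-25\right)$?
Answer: $-145669225$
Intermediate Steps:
$O = -16625$
$\left(-1973 - 3188\right) \left(O + 44850\right) = \left(-1973 - 3188\right) \left(-16625 + 44850\right) = \left(-5161\right) 28225 = -145669225$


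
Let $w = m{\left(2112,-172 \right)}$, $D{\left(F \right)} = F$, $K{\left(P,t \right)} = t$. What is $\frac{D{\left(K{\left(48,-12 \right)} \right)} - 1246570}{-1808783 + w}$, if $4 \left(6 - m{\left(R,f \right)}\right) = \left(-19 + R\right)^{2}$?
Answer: $\frac{4986328}{11615757} \approx 0.42927$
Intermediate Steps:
$m{\left(R,f \right)} = 6 - \frac{\left(-19 + R\right)^{2}}{4}$
$w = - \frac{4380625}{4}$ ($w = 6 - \frac{\left(-19 + 2112\right)^{2}}{4} = 6 - \frac{2093^{2}}{4} = 6 - \frac{4380649}{4} = - \frac{4380625}{4} \approx -1.0952 \cdot 10^{6}$)
$\frac{D{\left(K{\left(48,-12 \right)} \right)} - 1246570}{-1808783 + w} = \frac{-12 - 1246570}{-1808783 - \frac{4380625}{4}} = - \frac{1246582}{- \frac{11615757}{4}} = \left(-1246582\right) \left(- \frac{4}{11615757}\right) = \frac{4986328}{11615757}$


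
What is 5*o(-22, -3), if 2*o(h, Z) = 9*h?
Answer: -495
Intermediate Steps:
o(h, Z) = 9*h/2 (o(h, Z) = (9*h)/2 = 9*h/2)
5*o(-22, -3) = 5*((9/2)*(-22)) = 5*(-99) = -495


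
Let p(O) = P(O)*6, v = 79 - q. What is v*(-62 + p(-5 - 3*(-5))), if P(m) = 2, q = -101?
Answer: -9000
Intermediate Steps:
v = 180 (v = 79 - 1*(-101) = 79 + 101 = 180)
p(O) = 12 (p(O) = 2*6 = 12)
v*(-62 + p(-5 - 3*(-5))) = 180*(-62 + 12) = 180*(-50) = -9000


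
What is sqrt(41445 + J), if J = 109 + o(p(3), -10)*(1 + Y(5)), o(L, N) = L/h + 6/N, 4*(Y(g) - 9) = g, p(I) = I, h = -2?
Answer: sqrt(664486)/4 ≈ 203.79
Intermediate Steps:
Y(g) = 9 + g/4
o(L, N) = 6/N - L/2 (o(L, N) = L/(-2) + 6/N = L*(-1/2) + 6/N = -L/2 + 6/N = 6/N - L/2)
J = 683/8 (J = 109 + (6/(-10) - 1/2*3)*(1 + (9 + (1/4)*5)) = 109 + (6*(-1/10) - 3/2)*(1 + (9 + 5/4)) = 109 + (-3/5 - 3/2)*(1 + 41/4) = 109 - 21/10*45/4 = 109 - 189/8 = 683/8 ≈ 85.375)
sqrt(41445 + J) = sqrt(41445 + 683/8) = sqrt(332243/8) = sqrt(664486)/4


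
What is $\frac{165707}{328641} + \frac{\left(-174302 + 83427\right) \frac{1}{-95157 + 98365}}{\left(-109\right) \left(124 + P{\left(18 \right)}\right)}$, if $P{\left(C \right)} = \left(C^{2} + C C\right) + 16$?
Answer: $\frac{45689026556827}{90554245932576} \approx 0.50455$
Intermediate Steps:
$P{\left(C \right)} = 16 + 2 C^{2}$ ($P{\left(C \right)} = \left(C^{2} + C^{2}\right) + 16 = 2 C^{2} + 16 = 16 + 2 C^{2}$)
$\frac{165707}{328641} + \frac{\left(-174302 + 83427\right) \frac{1}{-95157 + 98365}}{\left(-109\right) \left(124 + P{\left(18 \right)}\right)} = \frac{165707}{328641} + \frac{\left(-174302 + 83427\right) \frac{1}{-95157 + 98365}}{\left(-109\right) \left(124 + \left(16 + 2 \cdot 18^{2}\right)\right)} = 165707 \cdot \frac{1}{328641} + \frac{\left(-90875\right) \frac{1}{3208}}{\left(-109\right) \left(124 + \left(16 + 2 \cdot 324\right)\right)} = \frac{165707}{328641} + \frac{\left(-90875\right) \frac{1}{3208}}{\left(-109\right) \left(124 + \left(16 + 648\right)\right)} = \frac{165707}{328641} - \frac{90875}{3208 \left(- 109 \left(124 + 664\right)\right)} = \frac{165707}{328641} - \frac{90875}{3208 \left(\left(-109\right) 788\right)} = \frac{165707}{328641} - \frac{90875}{3208 \left(-85892\right)} = \frac{165707}{328641} - - \frac{90875}{275541536} = \frac{165707}{328641} + \frac{90875}{275541536} = \frac{45689026556827}{90554245932576}$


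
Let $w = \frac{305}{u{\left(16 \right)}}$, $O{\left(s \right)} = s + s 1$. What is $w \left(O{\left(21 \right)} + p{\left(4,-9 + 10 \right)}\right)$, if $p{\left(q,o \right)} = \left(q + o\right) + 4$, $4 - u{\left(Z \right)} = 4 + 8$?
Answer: $- \frac{15555}{8} \approx -1944.4$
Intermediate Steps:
$u{\left(Z \right)} = -8$ ($u{\left(Z \right)} = 4 - \left(4 + 8\right) = 4 - 12 = -8$)
$O{\left(s \right)} = 2 s$ ($O{\left(s \right)} = s + s = 2 s$)
$p{\left(q,o \right)} = 4 + o + q$ ($p{\left(q,o \right)} = \left(o + q\right) + 4 = 4 + o + q$)
$w = - \frac{305}{8}$ ($w = \frac{305}{-8} = 305 \left(- \frac{1}{8}\right) = - \frac{305}{8} \approx -38.125$)
$w \left(O{\left(21 \right)} + p{\left(4,-9 + 10 \right)}\right) = - \frac{305 \left(2 \cdot 21 + \left(4 + \left(-9 + 10\right) + 4\right)\right)}{8} = - \frac{305 \left(42 + \left(4 + 1 + 4\right)\right)}{8} = - \frac{305 \left(42 + 9\right)}{8} = \left(- \frac{305}{8}\right) 51 = - \frac{15555}{8}$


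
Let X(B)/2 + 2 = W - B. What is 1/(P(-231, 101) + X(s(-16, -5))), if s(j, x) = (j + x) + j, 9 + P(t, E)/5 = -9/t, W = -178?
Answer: -77/25472 ≈ -0.0030229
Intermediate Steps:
P(t, E) = -45 - 45/t (P(t, E) = -45 + 5*(-9/t) = -45 - 45/t)
s(j, x) = x + 2*j
X(B) = -360 - 2*B (X(B) = -4 + 2*(-178 - B) = -4 + (-356 - 2*B) = -360 - 2*B)
1/(P(-231, 101) + X(s(-16, -5))) = 1/((-45 - 45/(-231)) + (-360 - 2*(-5 + 2*(-16)))) = 1/((-45 - 45*(-1/231)) + (-360 - 2*(-5 - 32))) = 1/((-45 + 15/77) + (-360 - 2*(-37))) = 1/(-3450/77 + (-360 + 74)) = 1/(-3450/77 - 286) = 1/(-25472/77) = -77/25472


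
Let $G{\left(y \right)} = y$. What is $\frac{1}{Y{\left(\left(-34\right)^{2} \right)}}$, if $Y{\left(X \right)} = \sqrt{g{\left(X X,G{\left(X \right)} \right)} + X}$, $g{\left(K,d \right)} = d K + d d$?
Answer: $\frac{\sqrt{1337493}}{45474762} \approx 2.5432 \cdot 10^{-5}$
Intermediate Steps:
$g{\left(K,d \right)} = d^{2} + K d$ ($g{\left(K,d \right)} = K d + d^{2} = d^{2} + K d$)
$Y{\left(X \right)} = \sqrt{X + X \left(X + X^{2}\right)}$ ($Y{\left(X \right)} = \sqrt{X \left(X X + X\right) + X} = \sqrt{X \left(X^{2} + X\right) + X} = \sqrt{X \left(X + X^{2}\right) + X} = \sqrt{X + X \left(X + X^{2}\right)}$)
$\frac{1}{Y{\left(\left(-34\right)^{2} \right)}} = \frac{1}{\sqrt{\left(-34\right)^{2} \left(1 + \left(-34\right)^{2} \left(1 + \left(-34\right)^{2}\right)\right)}} = \frac{1}{\sqrt{1156 \left(1 + 1156 \left(1 + 1156\right)\right)}} = \frac{1}{\sqrt{1156 \left(1 + 1156 \cdot 1157\right)}} = \frac{1}{\sqrt{1156 \left(1 + 1337492\right)}} = \frac{1}{\sqrt{1156 \cdot 1337493}} = \frac{1}{\sqrt{1546141908}} = \frac{1}{34 \sqrt{1337493}} = \frac{\sqrt{1337493}}{45474762}$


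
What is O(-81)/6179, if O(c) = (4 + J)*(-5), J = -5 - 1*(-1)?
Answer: 0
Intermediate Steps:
J = -4 (J = -5 + 1 = -4)
O(c) = 0 (O(c) = (4 - 4)*(-5) = 0*(-5) = 0)
O(-81)/6179 = 0/6179 = 0*(1/6179) = 0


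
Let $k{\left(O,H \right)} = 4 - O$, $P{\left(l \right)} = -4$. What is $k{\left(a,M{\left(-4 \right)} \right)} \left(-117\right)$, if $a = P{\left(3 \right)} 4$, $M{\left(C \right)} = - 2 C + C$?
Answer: $-2340$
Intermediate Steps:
$M{\left(C \right)} = - C$
$a = -16$ ($a = \left(-4\right) 4 = -16$)
$k{\left(a,M{\left(-4 \right)} \right)} \left(-117\right) = \left(4 - -16\right) \left(-117\right) = \left(4 + 16\right) \left(-117\right) = 20 \left(-117\right) = -2340$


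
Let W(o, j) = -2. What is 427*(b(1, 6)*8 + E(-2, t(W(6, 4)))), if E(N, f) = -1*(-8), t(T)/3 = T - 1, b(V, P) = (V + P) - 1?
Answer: 23912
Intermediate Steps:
b(V, P) = -1 + P + V (b(V, P) = (P + V) - 1 = -1 + P + V)
t(T) = -3 + 3*T (t(T) = 3*(T - 1) = 3*(-1 + T) = -3 + 3*T)
E(N, f) = 8
427*(b(1, 6)*8 + E(-2, t(W(6, 4)))) = 427*((-1 + 6 + 1)*8 + 8) = 427*(6*8 + 8) = 427*(48 + 8) = 427*56 = 23912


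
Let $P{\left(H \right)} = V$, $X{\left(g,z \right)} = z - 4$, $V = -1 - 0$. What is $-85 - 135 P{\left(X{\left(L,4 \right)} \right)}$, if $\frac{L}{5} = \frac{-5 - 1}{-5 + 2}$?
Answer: $50$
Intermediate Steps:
$L = 10$ ($L = 5 \frac{-5 - 1}{-5 + 2} = 5 \left(- \frac{6}{-3}\right) = 5 \left(\left(-6\right) \left(- \frac{1}{3}\right)\right) = 5 \cdot 2 = 10$)
$V = -1$ ($V = -1 + 0 = -1$)
$X{\left(g,z \right)} = -4 + z$
$P{\left(H \right)} = -1$
$-85 - 135 P{\left(X{\left(L,4 \right)} \right)} = -85 - -135 = -85 + 135 = 50$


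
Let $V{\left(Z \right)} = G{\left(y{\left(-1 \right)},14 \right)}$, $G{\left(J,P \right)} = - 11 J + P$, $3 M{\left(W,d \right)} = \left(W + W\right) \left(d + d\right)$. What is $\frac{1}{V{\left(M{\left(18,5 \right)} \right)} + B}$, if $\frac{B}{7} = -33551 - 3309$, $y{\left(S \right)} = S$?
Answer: $- \frac{1}{257995} \approx -3.876 \cdot 10^{-6}$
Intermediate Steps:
$M{\left(W,d \right)} = \frac{4 W d}{3}$ ($M{\left(W,d \right)} = \frac{\left(W + W\right) \left(d + d\right)}{3} = \frac{2 W 2 d}{3} = \frac{4 W d}{3}$)
$B = -258020$ ($B = 7 \left(-33551 - 3309\right) = 7 \left(-36860\right) = -258020$)
$G{\left(J,P \right)} = P - 11 J$
$V{\left(Z \right)} = 25$ ($V{\left(Z \right)} = 14 - -11 = 14 + 11 = 25$)
$\frac{1}{V{\left(M{\left(18,5 \right)} \right)} + B} = \frac{1}{25 - 258020} = \frac{1}{-257995} = - \frac{1}{257995}$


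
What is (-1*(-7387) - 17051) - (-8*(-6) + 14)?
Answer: -9726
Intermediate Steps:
(-1*(-7387) - 17051) - (-8*(-6) + 14) = (7387 - 17051) - (48 + 14) = -9664 - 1*62 = -9664 - 62 = -9726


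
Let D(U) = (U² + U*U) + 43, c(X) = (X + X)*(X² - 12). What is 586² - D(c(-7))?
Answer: -193295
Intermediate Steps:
c(X) = 2*X*(-12 + X²) (c(X) = (2*X)*(-12 + X²) = 2*X*(-12 + X²))
D(U) = 43 + 2*U² (D(U) = (U² + U²) + 43 = 2*U² + 43 = 43 + 2*U²)
586² - D(c(-7)) = 586² - (43 + 2*(2*(-7)*(-12 + (-7)²))²) = 343396 - (43 + 2*(2*(-7)*(-12 + 49))²) = 343396 - (43 + 2*(2*(-7)*37)²) = 343396 - (43 + 2*(-518)²) = 343396 - (43 + 2*268324) = 343396 - (43 + 536648) = 343396 - 1*536691 = 343396 - 536691 = -193295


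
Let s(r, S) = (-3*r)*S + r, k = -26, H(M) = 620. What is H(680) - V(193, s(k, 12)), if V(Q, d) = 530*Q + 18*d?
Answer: -118050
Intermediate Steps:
s(r, S) = r - 3*S*r (s(r, S) = -3*S*r + r = r - 3*S*r)
V(Q, d) = 18*d + 530*Q
H(680) - V(193, s(k, 12)) = 620 - (18*(-26*(1 - 3*12)) + 530*193) = 620 - (18*(-26*(1 - 36)) + 102290) = 620 - (18*(-26*(-35)) + 102290) = 620 - (18*910 + 102290) = 620 - (16380 + 102290) = 620 - 1*118670 = 620 - 118670 = -118050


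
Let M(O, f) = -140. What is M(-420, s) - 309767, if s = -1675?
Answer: -309907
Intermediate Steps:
M(-420, s) - 309767 = -140 - 309767 = -309907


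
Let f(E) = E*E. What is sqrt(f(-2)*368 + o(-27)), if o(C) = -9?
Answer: sqrt(1463) ≈ 38.249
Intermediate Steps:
f(E) = E**2
sqrt(f(-2)*368 + o(-27)) = sqrt((-2)**2*368 - 9) = sqrt(4*368 - 9) = sqrt(1472 - 9) = sqrt(1463)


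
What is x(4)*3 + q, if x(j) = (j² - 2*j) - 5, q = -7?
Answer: 2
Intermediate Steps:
x(j) = -5 + j² - 2*j
x(4)*3 + q = (-5 + 4² - 2*4)*3 - 7 = (-5 + 16 - 8)*3 - 7 = 3*3 - 7 = 9 - 7 = 2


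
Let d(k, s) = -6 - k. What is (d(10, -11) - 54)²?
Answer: 4900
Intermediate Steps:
(d(10, -11) - 54)² = ((-6 - 1*10) - 54)² = ((-6 - 10) - 54)² = (-16 - 54)² = (-70)² = 4900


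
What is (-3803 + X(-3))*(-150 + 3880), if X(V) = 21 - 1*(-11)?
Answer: -14065830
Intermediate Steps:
X(V) = 32 (X(V) = 21 + 11 = 32)
(-3803 + X(-3))*(-150 + 3880) = (-3803 + 32)*(-150 + 3880) = -3771*3730 = -14065830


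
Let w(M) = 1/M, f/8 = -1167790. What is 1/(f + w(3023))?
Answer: -3023/28241833359 ≈ -1.0704e-7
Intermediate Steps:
f = -9342320 (f = 8*(-1167790) = -9342320)
1/(f + w(3023)) = 1/(-9342320 + 1/3023) = 1/(-28241833359/3023) = -3023/28241833359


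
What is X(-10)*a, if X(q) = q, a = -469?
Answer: 4690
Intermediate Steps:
X(-10)*a = -10*(-469) = 4690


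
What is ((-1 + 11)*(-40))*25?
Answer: -10000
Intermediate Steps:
((-1 + 11)*(-40))*25 = (10*(-40))*25 = -400*25 = -10000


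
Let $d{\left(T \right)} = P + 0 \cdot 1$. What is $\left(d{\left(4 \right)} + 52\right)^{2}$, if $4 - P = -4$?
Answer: $3600$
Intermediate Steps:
$P = 8$ ($P = 4 - -4 = 4 + 4 = 8$)
$d{\left(T \right)} = 8$ ($d{\left(T \right)} = 8 + 0 \cdot 1 = 8 + 0 = 8$)
$\left(d{\left(4 \right)} + 52\right)^{2} = \left(8 + 52\right)^{2} = 60^{2} = 3600$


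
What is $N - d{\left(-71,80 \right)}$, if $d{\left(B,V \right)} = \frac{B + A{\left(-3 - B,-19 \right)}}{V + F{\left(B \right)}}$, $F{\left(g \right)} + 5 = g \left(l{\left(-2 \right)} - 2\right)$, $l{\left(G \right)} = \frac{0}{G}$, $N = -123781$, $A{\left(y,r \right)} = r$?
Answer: $- \frac{26860387}{217} \approx -1.2378 \cdot 10^{5}$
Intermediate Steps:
$l{\left(G \right)} = 0$
$F{\left(g \right)} = -5 - 2 g$ ($F{\left(g \right)} = -5 + g \left(0 - 2\right) = -5 + g \left(-2\right) = -5 - 2 g$)
$d{\left(B,V \right)} = \frac{-19 + B}{-5 + V - 2 B}$ ($d{\left(B,V \right)} = \frac{B - 19}{V - \left(5 + 2 B\right)} = \frac{-19 + B}{-5 + V - 2 B}$)
$N - d{\left(-71,80 \right)} = -123781 - \frac{19 - -71}{5 - 80 + 2 \left(-71\right)} = -123781 - \frac{19 + 71}{5 - 80 - 142} = -123781 - \frac{1}{-217} \cdot 90 = -123781 - \left(- \frac{1}{217}\right) 90 = -123781 - - \frac{90}{217} = -123781 + \frac{90}{217} = - \frac{26860387}{217}$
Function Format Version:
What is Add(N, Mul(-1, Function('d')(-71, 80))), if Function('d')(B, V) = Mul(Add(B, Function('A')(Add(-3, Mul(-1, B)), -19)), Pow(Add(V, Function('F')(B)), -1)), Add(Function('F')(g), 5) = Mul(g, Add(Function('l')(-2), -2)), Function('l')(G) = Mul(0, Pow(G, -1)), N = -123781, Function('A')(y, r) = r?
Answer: Rational(-26860387, 217) ≈ -1.2378e+5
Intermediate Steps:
Function('l')(G) = 0
Function('F')(g) = Add(-5, Mul(-2, g)) (Function('F')(g) = Add(-5, Mul(g, Add(0, -2))) = Add(-5, Mul(g, -2)) = Add(-5, Mul(-2, g)))
Function('d')(B, V) = Mul(Pow(Add(-5, V, Mul(-2, B)), -1), Add(-19, B)) (Function('d')(B, V) = Mul(Add(B, -19), Pow(Add(V, Add(-5, Mul(-2, B))), -1)) = Mul(Add(-19, B), Pow(Add(-5, V, Mul(-2, B)), -1)) = Mul(Pow(Add(-5, V, Mul(-2, B)), -1), Add(-19, B)))
Add(N, Mul(-1, Function('d')(-71, 80))) = Add(-123781, Mul(-1, Mul(Pow(Add(5, Mul(-1, 80), Mul(2, -71)), -1), Add(19, Mul(-1, -71))))) = Add(-123781, Mul(-1, Mul(Pow(Add(5, -80, -142), -1), Add(19, 71)))) = Add(-123781, Mul(-1, Mul(Pow(-217, -1), 90))) = Add(-123781, Mul(-1, Mul(Rational(-1, 217), 90))) = Add(-123781, Mul(-1, Rational(-90, 217))) = Add(-123781, Rational(90, 217)) = Rational(-26860387, 217)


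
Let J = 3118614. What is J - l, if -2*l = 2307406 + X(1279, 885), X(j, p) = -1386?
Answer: 4271624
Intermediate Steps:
l = -1153010 (l = -(2307406 - 1386)/2 = -1/2*2306020 = -1153010)
J - l = 3118614 - 1*(-1153010) = 3118614 + 1153010 = 4271624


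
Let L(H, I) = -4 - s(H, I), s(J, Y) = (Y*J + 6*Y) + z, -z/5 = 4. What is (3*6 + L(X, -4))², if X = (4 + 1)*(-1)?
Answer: 1444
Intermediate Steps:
z = -20 (z = -5*4 = -20)
s(J, Y) = -20 + 6*Y + J*Y (s(J, Y) = (Y*J + 6*Y) - 20 = (J*Y + 6*Y) - 20 = (6*Y + J*Y) - 20 = -20 + 6*Y + J*Y)
X = -5 (X = 5*(-1) = -5)
L(H, I) = 16 - 6*I - H*I (L(H, I) = -4 - (-20 + 6*I + H*I) = -4 + (20 - 6*I - H*I) = 16 - 6*I - H*I)
(3*6 + L(X, -4))² = (3*6 + (16 - 6*(-4) - 1*(-5)*(-4)))² = (18 + (16 + 24 - 20))² = (18 + 20)² = 38² = 1444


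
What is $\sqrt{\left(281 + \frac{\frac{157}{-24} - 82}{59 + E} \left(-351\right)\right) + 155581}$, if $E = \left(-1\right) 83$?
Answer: $\frac{\sqrt{9892293}}{8} \approx 393.15$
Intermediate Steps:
$E = -83$
$\sqrt{\left(281 + \frac{\frac{157}{-24} - 82}{59 + E} \left(-351\right)\right) + 155581} = \sqrt{\left(281 + \frac{\frac{157}{-24} - 82}{59 - 83} \left(-351\right)\right) + 155581} = \sqrt{\left(281 + \frac{157 \left(- \frac{1}{24}\right) - 82}{-24} \left(-351\right)\right) + 155581} = \sqrt{\left(281 + \left(- \frac{157}{24} - 82\right) \left(- \frac{1}{24}\right) \left(-351\right)\right) + 155581} = \sqrt{\left(281 + \left(- \frac{2125}{24}\right) \left(- \frac{1}{24}\right) \left(-351\right)\right) + 155581} = \sqrt{\left(281 + \frac{2125}{576} \left(-351\right)\right) + 155581} = \sqrt{\left(281 - \frac{82875}{64}\right) + 155581} = \sqrt{- \frac{64891}{64} + 155581} = \sqrt{\frac{9892293}{64}} = \frac{\sqrt{9892293}}{8}$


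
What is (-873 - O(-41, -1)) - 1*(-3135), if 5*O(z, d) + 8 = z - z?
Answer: 11318/5 ≈ 2263.6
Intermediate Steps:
O(z, d) = -8/5 (O(z, d) = -8/5 + (z - z)/5 = -8/5 + (⅕)*0 = -8/5 + 0 = -8/5)
(-873 - O(-41, -1)) - 1*(-3135) = (-873 - 1*(-8/5)) - 1*(-3135) = (-873 + 8/5) + 3135 = -4357/5 + 3135 = 11318/5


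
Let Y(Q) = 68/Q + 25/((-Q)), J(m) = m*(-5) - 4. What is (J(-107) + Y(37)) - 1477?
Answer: -34959/37 ≈ -944.84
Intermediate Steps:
J(m) = -4 - 5*m (J(m) = -5*m - 4 = -4 - 5*m)
Y(Q) = 43/Q (Y(Q) = 68/Q + 25*(-1/Q) = 68/Q - 25/Q = 43/Q)
(J(-107) + Y(37)) - 1477 = ((-4 - 5*(-107)) + 43/37) - 1477 = ((-4 + 535) + 43*(1/37)) - 1477 = (531 + 43/37) - 1477 = 19690/37 - 1477 = -34959/37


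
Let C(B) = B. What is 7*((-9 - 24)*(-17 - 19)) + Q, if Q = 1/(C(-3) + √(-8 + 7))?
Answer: 83157/10 - I/10 ≈ 8315.7 - 0.1*I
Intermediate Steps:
Q = (-3 - I)/10 (Q = 1/(-3 + √(-8 + 7)) = 1/(-3 + √(-1)) = 1/(-3 + I) = (-3 - I)/10 ≈ -0.3 - 0.1*I)
7*((-9 - 24)*(-17 - 19)) + Q = 7*((-9 - 24)*(-17 - 19)) + (-3/10 - I/10) = 7*(-33*(-36)) + (-3/10 - I/10) = 7*1188 + (-3/10 - I/10) = 8316 + (-3/10 - I/10) = 83157/10 - I/10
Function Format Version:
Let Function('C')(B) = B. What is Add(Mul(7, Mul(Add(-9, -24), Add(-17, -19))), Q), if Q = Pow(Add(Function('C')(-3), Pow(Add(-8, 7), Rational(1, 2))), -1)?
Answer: Add(Rational(83157, 10), Mul(Rational(-1, 10), I)) ≈ Add(8315.7, Mul(-0.10000, I))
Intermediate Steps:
Q = Mul(Rational(1, 10), Add(-3, Mul(-1, I))) (Q = Pow(Add(-3, Pow(Add(-8, 7), Rational(1, 2))), -1) = Pow(Add(-3, Pow(-1, Rational(1, 2))), -1) = Pow(Add(-3, I), -1) = Mul(Rational(1, 10), Add(-3, Mul(-1, I))) ≈ Add(-0.30000, Mul(-0.10000, I)))
Add(Mul(7, Mul(Add(-9, -24), Add(-17, -19))), Q) = Add(Mul(7, Mul(Add(-9, -24), Add(-17, -19))), Add(Rational(-3, 10), Mul(Rational(-1, 10), I))) = Add(Mul(7, Mul(-33, -36)), Add(Rational(-3, 10), Mul(Rational(-1, 10), I))) = Add(Mul(7, 1188), Add(Rational(-3, 10), Mul(Rational(-1, 10), I))) = Add(8316, Add(Rational(-3, 10), Mul(Rational(-1, 10), I))) = Add(Rational(83157, 10), Mul(Rational(-1, 10), I))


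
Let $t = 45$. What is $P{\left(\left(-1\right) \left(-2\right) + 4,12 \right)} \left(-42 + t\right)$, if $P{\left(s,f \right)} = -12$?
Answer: $-36$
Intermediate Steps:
$P{\left(\left(-1\right) \left(-2\right) + 4,12 \right)} \left(-42 + t\right) = - 12 \left(-42 + 45\right) = \left(-12\right) 3 = -36$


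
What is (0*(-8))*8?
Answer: 0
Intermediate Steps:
(0*(-8))*8 = 0*8 = 0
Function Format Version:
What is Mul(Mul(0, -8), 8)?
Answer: 0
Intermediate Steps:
Mul(Mul(0, -8), 8) = Mul(0, 8) = 0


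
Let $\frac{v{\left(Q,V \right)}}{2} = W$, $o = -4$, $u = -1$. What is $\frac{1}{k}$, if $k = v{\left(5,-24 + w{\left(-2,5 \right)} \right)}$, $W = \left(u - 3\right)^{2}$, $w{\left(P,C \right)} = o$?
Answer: $\frac{1}{32} \approx 0.03125$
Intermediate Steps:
$w{\left(P,C \right)} = -4$
$W = 16$ ($W = \left(-1 - 3\right)^{2} = \left(-4\right)^{2} = 16$)
$v{\left(Q,V \right)} = 32$ ($v{\left(Q,V \right)} = 2 \cdot 16 = 32$)
$k = 32$
$\frac{1}{k} = \frac{1}{32}$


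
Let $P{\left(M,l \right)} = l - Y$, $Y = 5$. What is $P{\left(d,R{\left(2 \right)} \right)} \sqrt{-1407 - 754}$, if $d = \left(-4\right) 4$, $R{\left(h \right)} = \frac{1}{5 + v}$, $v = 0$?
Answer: $- \frac{24 i \sqrt{2161}}{5} \approx - 223.14 i$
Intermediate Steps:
$R{\left(h \right)} = \frac{1}{5}$ ($R{\left(h \right)} = \frac{1}{5 + 0} = \frac{1}{5}$)
$d = -16$
$P{\left(M,l \right)} = -5 + l$ ($P{\left(M,l \right)} = l - 5 = -5 + l$)
$P{\left(d,R{\left(2 \right)} \right)} \sqrt{-1407 - 754} = \left(-5 + \frac{1}{5}\right) \sqrt{-1407 - 754} = - \frac{24 \sqrt{-2161}}{5} = - \frac{24 i \sqrt{2161}}{5}$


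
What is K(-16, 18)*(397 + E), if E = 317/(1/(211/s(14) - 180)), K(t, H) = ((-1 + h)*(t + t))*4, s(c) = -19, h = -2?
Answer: -439097856/19 ≈ -2.3110e+7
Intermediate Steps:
K(t, H) = -24*t (K(t, H) = ((-1 - 2)*(t + t))*4 = -6*t*4 = -24*t)
E = -1151027/19 (E = 317/(1/(211/(-19) - 180)) = 317/(1/(211*(-1/19) - 180)) = 317/(1/(-211/19 - 180)) = 317/(1/(-3631/19)) = 317/(-19/3631) = 317*(-3631/19) = -1151027/19 ≈ -60580.)
K(-16, 18)*(397 + E) = (-24*(-16))*(397 - 1151027/19) = 384*(-1143484/19) = -439097856/19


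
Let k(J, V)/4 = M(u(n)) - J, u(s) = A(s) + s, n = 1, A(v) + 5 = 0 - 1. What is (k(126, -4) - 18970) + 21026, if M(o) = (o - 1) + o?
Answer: 1508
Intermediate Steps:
A(v) = -6 (A(v) = -5 + (0 - 1) = -5 - 1 = -6)
u(s) = -6 + s
M(o) = -1 + 2*o (M(o) = (-1 + o) + o = -1 + 2*o)
k(J, V) = -44 - 4*J (k(J, V) = 4*((-1 + 2*(-6 + 1)) - J) = 4*((-1 + 2*(-5)) - J) = 4*((-1 - 10) - J) = 4*(-11 - J) = -44 - 4*J)
(k(126, -4) - 18970) + 21026 = ((-44 - 4*126) - 18970) + 21026 = ((-44 - 504) - 18970) + 21026 = (-548 - 18970) + 21026 = -19518 + 21026 = 1508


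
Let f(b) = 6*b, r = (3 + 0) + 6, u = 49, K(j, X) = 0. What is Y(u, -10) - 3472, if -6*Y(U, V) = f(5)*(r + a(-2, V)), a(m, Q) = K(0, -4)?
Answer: -3517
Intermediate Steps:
a(m, Q) = 0
r = 9 (r = 3 + 6 = 9)
Y(U, V) = -45 (Y(U, V) = -6*5*(9 + 0)/6 = -5*9 = -⅙*270 = -45)
Y(u, -10) - 3472 = -45 - 3472 = -3517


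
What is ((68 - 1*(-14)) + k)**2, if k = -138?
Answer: 3136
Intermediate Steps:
((68 - 1*(-14)) + k)**2 = ((68 - 1*(-14)) - 138)**2 = ((68 + 14) - 138)**2 = (82 - 138)**2 = (-56)**2 = 3136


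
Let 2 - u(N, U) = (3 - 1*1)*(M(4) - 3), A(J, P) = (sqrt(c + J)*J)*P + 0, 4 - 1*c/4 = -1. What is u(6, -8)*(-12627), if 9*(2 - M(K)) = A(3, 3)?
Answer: -50508 - 25254*sqrt(23) ≈ -1.7162e+5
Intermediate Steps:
c = 20 (c = 16 - 4*(-1) = 16 + 4 = 20)
A(J, P) = J*P*sqrt(20 + J) (A(J, P) = (sqrt(20 + J)*J)*P + 0 = (J*sqrt(20 + J))*P + 0 = J*P*sqrt(20 + J) + 0 = J*P*sqrt(20 + J))
M(K) = 2 - sqrt(23) (M(K) = 2 - 3*sqrt(20 + 3)/3 = 2 - 3*sqrt(23)/3 = 2 - sqrt(23))
u(N, U) = 4 + 2*sqrt(23) (u(N, U) = 2 - (3 - 1*1)*((2 - sqrt(23)) - 3) = 2 - (3 - 1)*(-1 - sqrt(23)) = 2 - 2*(-1 - sqrt(23)) = 2 - (-2 - 2*sqrt(23)) = 2 + (2 + 2*sqrt(23)) = 4 + 2*sqrt(23))
u(6, -8)*(-12627) = (4 + 2*sqrt(23))*(-12627) = -50508 - 25254*sqrt(23)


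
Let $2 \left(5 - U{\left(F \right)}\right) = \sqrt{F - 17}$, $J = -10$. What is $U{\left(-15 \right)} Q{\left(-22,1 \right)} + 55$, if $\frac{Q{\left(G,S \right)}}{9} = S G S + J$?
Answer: $-1385 + 576 i \sqrt{2} \approx -1385.0 + 814.59 i$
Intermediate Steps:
$U{\left(F \right)} = 5 - \frac{\sqrt{-17 + F}}{2}$ ($U{\left(F \right)} = 5 - \frac{\sqrt{F - 17}}{2} = 5 - \frac{\sqrt{-17 + F}}{2}$)
$Q{\left(G,S \right)} = -90 + 9 G S^{2}$ ($Q{\left(G,S \right)} = 9 \left(S G S - 10\right) = 9 \left(G S S - 10\right) = 9 \left(G S^{2} - 10\right) = 9 \left(-10 + G S^{2}\right) = -90 + 9 G S^{2}$)
$U{\left(-15 \right)} Q{\left(-22,1 \right)} + 55 = \left(5 - \frac{\sqrt{-17 - 15}}{2}\right) \left(-90 + 9 \left(-22\right) 1^{2}\right) + 55 = \left(5 - \frac{\sqrt{-32}}{2}\right) \left(-90 + 9 \left(-22\right) 1\right) + 55 = \left(5 - \frac{4 i \sqrt{2}}{2}\right) \left(-90 - 198\right) + 55 = \left(5 - 2 i \sqrt{2}\right) \left(-288\right) + 55 = \left(-1440 + 576 i \sqrt{2}\right) + 55 = -1385 + 576 i \sqrt{2}$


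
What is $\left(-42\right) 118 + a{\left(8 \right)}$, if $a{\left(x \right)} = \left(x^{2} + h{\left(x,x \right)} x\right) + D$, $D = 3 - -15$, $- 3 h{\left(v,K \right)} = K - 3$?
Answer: $- \frac{14662}{3} \approx -4887.3$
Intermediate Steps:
$h{\left(v,K \right)} = 1 - \frac{K}{3}$ ($h{\left(v,K \right)} = - \frac{K - 3}{3} = - \frac{-3 + K}{3} = 1 - \frac{K}{3}$)
$D = 18$ ($D = 3 + 15 = 18$)
$a{\left(x \right)} = 18 + x^{2} + x \left(1 - \frac{x}{3}\right)$ ($a{\left(x \right)} = \left(x^{2} + \left(1 - \frac{x}{3}\right) x\right) + 18 = \left(x^{2} + x \left(1 - \frac{x}{3}\right)\right) + 18 = 18 + x^{2} + x \left(1 - \frac{x}{3}\right)$)
$\left(-42\right) 118 + a{\left(8 \right)} = \left(-42\right) 118 + \left(18 + 8 + \frac{2 \cdot 8^{2}}{3}\right) = -4956 + \left(18 + 8 + \frac{2}{3} \cdot 64\right) = -4956 + \left(18 + 8 + \frac{128}{3}\right) = -4956 + \frac{206}{3} = - \frac{14662}{3}$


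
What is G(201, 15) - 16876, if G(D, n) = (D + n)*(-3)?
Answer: -17524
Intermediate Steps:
G(D, n) = -3*D - 3*n
G(201, 15) - 16876 = (-3*201 - 3*15) - 16876 = (-603 - 45) - 16876 = -648 - 16876 = -17524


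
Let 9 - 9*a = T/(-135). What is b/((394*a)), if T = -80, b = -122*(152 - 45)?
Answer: -1586061/44719 ≈ -35.467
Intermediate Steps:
b = -13054 (b = -122*107 = -13054)
a = 227/243 (a = 1 - (-80)/(9*(-135)) = 1 - (-80)*(-1)/(9*135) = 1 - ⅑*16/27 = 1 - 16/243 = 227/243 ≈ 0.93416)
b/((394*a)) = -13054/(394*(227/243)) = -13054/89438/243 = -13054*243/89438 = -1586061/44719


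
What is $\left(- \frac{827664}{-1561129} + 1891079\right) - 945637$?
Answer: $\frac{1475957751682}{1561129} \approx 9.4544 \cdot 10^{5}$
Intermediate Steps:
$\left(- \frac{827664}{-1561129} + 1891079\right) - 945637 = \left(\left(-827664\right) \left(- \frac{1}{1561129}\right) + 1891079\right) - 945637 = \left(\frac{827664}{1561129} + 1891079\right) - 945637 = \frac{2952219095855}{1561129} - 945637 = \frac{1475957751682}{1561129}$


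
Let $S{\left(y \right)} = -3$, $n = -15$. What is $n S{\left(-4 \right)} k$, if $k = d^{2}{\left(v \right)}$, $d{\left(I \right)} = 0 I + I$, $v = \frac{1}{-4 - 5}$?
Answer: $\frac{5}{9} \approx 0.55556$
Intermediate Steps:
$v = - \frac{1}{9}$ ($v = \frac{1}{-9} = - \frac{1}{9} \approx -0.11111$)
$d{\left(I \right)} = I$ ($d{\left(I \right)} = 0 + I = I$)
$k = \frac{1}{81}$ ($k = \left(- \frac{1}{9}\right)^{2} = \frac{1}{81} \approx 0.012346$)
$n S{\left(-4 \right)} k = \left(-15\right) \left(-3\right) \frac{1}{81} = 45 \cdot \frac{1}{81} = \frac{5}{9}$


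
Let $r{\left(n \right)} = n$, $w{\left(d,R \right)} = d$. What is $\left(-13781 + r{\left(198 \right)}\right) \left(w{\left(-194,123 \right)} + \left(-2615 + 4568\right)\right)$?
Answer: $-23892497$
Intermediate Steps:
$\left(-13781 + r{\left(198 \right)}\right) \left(w{\left(-194,123 \right)} + \left(-2615 + 4568\right)\right) = \left(-13781 + 198\right) \left(-194 + \left(-2615 + 4568\right)\right) = - 13583 \left(-194 + 1953\right) = \left(-13583\right) 1759 = -23892497$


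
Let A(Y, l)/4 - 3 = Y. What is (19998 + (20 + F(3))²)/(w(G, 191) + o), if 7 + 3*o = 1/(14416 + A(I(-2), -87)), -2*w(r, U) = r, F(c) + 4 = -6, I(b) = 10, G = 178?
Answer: -872333592/3964231 ≈ -220.05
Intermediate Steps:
F(c) = -10 (F(c) = -4 - 6 = -10)
A(Y, l) = 12 + 4*Y
w(r, U) = -r/2
o = -101275/43404 (o = -7/3 + 1/(3*(14416 + (12 + 4*10))) = -7/3 + 1/(3*(14416 + (12 + 40))) = -7/3 + 1/(3*(14416 + 52)) = -7/3 + (⅓)/14468 = -7/3 + (⅓)*(1/14468) = -7/3 + 1/43404 = -101275/43404 ≈ -2.3333)
(19998 + (20 + F(3))²)/(w(G, 191) + o) = (19998 + (20 - 10)²)/(-½*178 - 101275/43404) = (19998 + 10²)/(-89 - 101275/43404) = (19998 + 100)/(-3964231/43404) = 20098*(-43404/3964231) = -872333592/3964231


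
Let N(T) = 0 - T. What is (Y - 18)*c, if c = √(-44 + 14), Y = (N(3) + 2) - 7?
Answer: -26*I*√30 ≈ -142.41*I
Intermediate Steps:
N(T) = -T
Y = -8 (Y = (-1*3 + 2) - 7 = (-3 + 2) - 7 = -1 - 7 = -8)
c = I*√30 (c = √(-30) = I*√30 ≈ 5.4772*I)
(Y - 18)*c = (-8 - 18)*(I*√30) = -26*I*√30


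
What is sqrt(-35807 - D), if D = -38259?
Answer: 2*sqrt(613) ≈ 49.518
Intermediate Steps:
sqrt(-35807 - D) = sqrt(-35807 - 1*(-38259)) = sqrt(-35807 + 38259) = sqrt(2452) = 2*sqrt(613)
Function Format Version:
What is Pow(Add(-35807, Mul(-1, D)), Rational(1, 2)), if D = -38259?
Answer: Mul(2, Pow(613, Rational(1, 2))) ≈ 49.518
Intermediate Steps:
Pow(Add(-35807, Mul(-1, D)), Rational(1, 2)) = Pow(Add(-35807, Mul(-1, -38259)), Rational(1, 2)) = Pow(Add(-35807, 38259), Rational(1, 2)) = Pow(2452, Rational(1, 2)) = Mul(2, Pow(613, Rational(1, 2)))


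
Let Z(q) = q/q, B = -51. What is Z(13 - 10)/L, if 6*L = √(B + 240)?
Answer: 2*√21/21 ≈ 0.43644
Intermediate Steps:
Z(q) = 1
L = √21/2 (L = √(-51 + 240)/6 = √189/6 = (3*√21)/6 = √21/2 ≈ 2.2913)
Z(13 - 10)/L = 1/(√21/2) = 1*(2*√21/21) = 2*√21/21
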